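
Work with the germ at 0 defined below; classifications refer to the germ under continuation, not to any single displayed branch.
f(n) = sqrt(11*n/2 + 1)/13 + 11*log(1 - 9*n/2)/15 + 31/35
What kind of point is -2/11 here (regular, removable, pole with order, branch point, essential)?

The point is an algebraic (square-root) branch point.

The term (1/13)*sqrt(1 - n/(-2/11)) has argument 1 - -2/11/(-2/11) = 0 at -2/11: a square-root (algebraic, two-sheeted) branch point; the remaining terms are analytic or single-valued there.


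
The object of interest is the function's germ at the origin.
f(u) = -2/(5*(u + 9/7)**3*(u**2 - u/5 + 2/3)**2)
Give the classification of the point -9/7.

The denominator factor u + 9/7 vanishes at -9/7 and appears to the power 3; the numerator there equals -2/5, nonzero, and no other factor vanishes.
Hence a pole whose order is the multiplicity, 3.

The point is a pole of order 3.


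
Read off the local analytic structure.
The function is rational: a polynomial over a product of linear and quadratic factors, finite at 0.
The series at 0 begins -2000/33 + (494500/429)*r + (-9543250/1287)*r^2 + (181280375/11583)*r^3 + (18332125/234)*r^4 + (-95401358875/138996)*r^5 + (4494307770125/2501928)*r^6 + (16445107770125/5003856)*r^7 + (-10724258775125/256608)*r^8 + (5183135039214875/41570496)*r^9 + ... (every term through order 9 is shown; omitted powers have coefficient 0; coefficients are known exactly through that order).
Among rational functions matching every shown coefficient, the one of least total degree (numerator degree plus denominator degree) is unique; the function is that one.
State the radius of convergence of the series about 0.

The radius of convergence is (1/10)*sqrt(10).

No rational of total degree below 8 reproduces all 10 coefficients; solving the [1/7] Pade equations on them gives f(r) = (4/33 - 15*r/13)/((r - 2)*(r**2 + r/3 + 1/10)**3), whose expansion matches every shown term.
Denominator factor (r**2 + r/3 + 1/10)^3: discriminant -13/45, complex-conjugate roots (-1/6) + ((1/30)*sqrt(65))*i and (-1/6) - ((1/30)*sqrt(65))*i; poles of order 3, moduli (1/10)*sqrt(10) and (1/10)*sqrt(10).
Denominator factor (r - 2): pole of order 1 at 2, modulus 2.
The radius of convergence is the smallest modulus among the singular points: (1/10)*sqrt(10).


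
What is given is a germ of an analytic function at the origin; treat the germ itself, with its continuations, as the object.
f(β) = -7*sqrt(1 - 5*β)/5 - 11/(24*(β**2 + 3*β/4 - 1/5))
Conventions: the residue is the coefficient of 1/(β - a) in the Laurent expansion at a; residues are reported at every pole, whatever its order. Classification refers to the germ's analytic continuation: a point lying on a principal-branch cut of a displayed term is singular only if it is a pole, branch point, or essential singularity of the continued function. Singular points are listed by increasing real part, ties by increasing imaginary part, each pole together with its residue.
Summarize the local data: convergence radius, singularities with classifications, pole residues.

Radius of convergence at 0: 1/5.
At -3/8 - (1/40)*sqrt(545): a pole of order 1; residue (11/654)*sqrt(545).
At 1/5: an algebraic (square-root) branch point.
At -3/8 + (1/40)*sqrt(545): a pole of order 1; residue -(11/654)*sqrt(545).

Denominator factor (β**2 + 3*β/4 - 1/5): discriminant 109/80, real irrational roots -3/8 + (1/40)*sqrt(545) and -3/8 - (1/40)*sqrt(545); poles of order 1, moduli -3/8 + (1/40)*sqrt(545) and 3/8 + (1/40)*sqrt(545).
Branch term (-7/5)*sqrt(1 - β/(1/5)): its argument vanishes at β = 1/5, a square-root branch point, modulus 1/5.
The radius of convergence is the smallest modulus among the singular points: 1/5.
The branch term is analytic at -3/8 - (1/40)*sqrt(545) and contributes nothing to the residue; only the rational part matters.
The factor β**2 + 3*β/4 - 1/5 splits as (β - a)(β - a') with a = -3/8 - (1/40)*sqrt(545), a' = -3/8 + (1/40)*sqrt(545). At the order-1 pole a set g(β) = (β - a)*(rational part) = [-11/24] / (β - a').
Simple pole: residue = g(a) at a = -3/8 - (1/40)*sqrt(545), which is (11/654)*sqrt(545).
The branch term is analytic at -3/8 + (1/40)*sqrt(545) and contributes nothing to the residue; only the rational part matters.
The factor β**2 + 3*β/4 - 1/5 splits as (β - a)(β - a') with a = -3/8 + (1/40)*sqrt(545), a' = -3/8 - (1/40)*sqrt(545). At the order-1 pole a set g(β) = (β - a)*(rational part) = [-11/24] / (β - a').
Simple pole: residue = g(a) at a = -3/8 + (1/40)*sqrt(545), which is -(11/654)*sqrt(545).
List the singular points by increasing real part (a conjugate pair: the negative imaginary part first).


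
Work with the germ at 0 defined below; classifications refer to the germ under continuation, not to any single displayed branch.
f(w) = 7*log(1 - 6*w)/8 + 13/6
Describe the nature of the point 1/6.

The point is a logarithmic branch point.

The term (7/8)*log(1 - w/(1/6)) has argument 1 - 1/6/(1/6) = 0 at 1/6: a logarithmic (infinitely-sheeted) branch point; the remaining terms are analytic or single-valued there.


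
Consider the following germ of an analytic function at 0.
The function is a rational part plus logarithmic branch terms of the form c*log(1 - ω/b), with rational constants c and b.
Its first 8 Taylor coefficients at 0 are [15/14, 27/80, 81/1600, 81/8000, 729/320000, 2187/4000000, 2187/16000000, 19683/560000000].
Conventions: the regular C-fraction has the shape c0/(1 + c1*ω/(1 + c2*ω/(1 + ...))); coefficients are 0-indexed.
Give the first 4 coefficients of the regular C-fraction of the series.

Taylor coefficients (read off): a_0 = 15/14, a_1 = 27/80, a_2 = 81/1600, a_3 = 81/8000.
c0 = a_0 = 15/14. Peel one level at a time: if S = 1 + c*ω/S' with S'(0) = 1, then c is the ω-coefficient of S and S' = c*ω/(S - 1).
S_1 = c0/f = 1 + (-63/200)*ω + (2079/40000)*ω^2 + ...; c1 = -63/200.
S_2 = c1*ω/(S_1 - 1) = 1 + (33/200)*ω + (-3/400)*ω^2 + ...; c2 = 33/200.
S_3 = c2*ω/(S_2 - 1) = 1 + (1/22)*ω + ...; c3 = 1/22.

The regular C-fraction coefficients are [15/14, -63/200, 33/200, 1/22].


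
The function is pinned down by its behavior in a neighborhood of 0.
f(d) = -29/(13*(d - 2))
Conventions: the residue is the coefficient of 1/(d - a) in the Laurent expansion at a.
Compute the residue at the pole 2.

At the order-1 pole 2 set g(d) = (d - (2))*f(d) = -29/13.
Simple pole: residue = g(a) at a = 2, which is -29/13.

The residue is -29/13.


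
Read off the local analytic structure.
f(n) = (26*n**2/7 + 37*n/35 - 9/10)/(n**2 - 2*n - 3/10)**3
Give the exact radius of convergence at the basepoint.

Denominator factor (n**2 - 2*n - 3/10)^3: discriminant 26/5, real irrational roots 1 + (1/10)*sqrt(130) and 1 - (1/10)*sqrt(130); poles of order 3, moduli 1 + (1/10)*sqrt(130) and -1 + (1/10)*sqrt(130).
The radius of convergence is the smallest modulus among the singular points: -1 + (1/10)*sqrt(130).

The radius of convergence is -1 + (1/10)*sqrt(130).


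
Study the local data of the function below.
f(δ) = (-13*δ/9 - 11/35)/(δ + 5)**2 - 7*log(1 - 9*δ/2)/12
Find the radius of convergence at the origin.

Denominator factor (δ + 5)^2: pole of order 2 at -5, modulus 5.
Branch term (-7/12)*log(1 - δ/(2/9)): its argument vanishes at δ = 2/9, a logarithmic branch point, modulus 2/9.
The radius of convergence is the smallest modulus among the singular points: 2/9.

The radius of convergence is 2/9.


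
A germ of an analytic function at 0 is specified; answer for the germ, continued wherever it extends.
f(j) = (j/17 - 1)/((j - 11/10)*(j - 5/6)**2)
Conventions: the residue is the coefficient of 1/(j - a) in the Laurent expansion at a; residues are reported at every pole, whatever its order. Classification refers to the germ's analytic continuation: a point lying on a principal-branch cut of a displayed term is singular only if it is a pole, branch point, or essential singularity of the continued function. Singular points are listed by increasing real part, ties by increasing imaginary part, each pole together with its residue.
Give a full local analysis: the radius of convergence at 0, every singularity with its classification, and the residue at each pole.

Denominator factor (j - 11/10): pole of order 1 at 11/10, modulus 11/10.
Denominator factor (j - 5/6)^2: pole of order 2 at 5/6, modulus 5/6.
The radius of convergence is the smallest modulus among the singular points: 5/6.
At the order-2 pole 5/6 set g(j) = (j - (5/6))^2*f(j) = (j/17 - 1)/(j - 11/10).
Order-2 pole: residue = g'(a); g'(5/6) = 7155/544, so the residue is 7155/544.
At the order-1 pole 11/10 set g(j) = (j - (11/10))*f(j) = (j/17 - 1)/(j - 5/6)**2.
Simple pole: residue = g(a) at a = 11/10, which is -7155/544.
List the singular points by increasing real part (a conjugate pair: the negative imaginary part first).

Radius of convergence at 0: 5/6.
At 5/6: a pole of order 2; residue 7155/544.
At 11/10: a pole of order 1; residue -7155/544.


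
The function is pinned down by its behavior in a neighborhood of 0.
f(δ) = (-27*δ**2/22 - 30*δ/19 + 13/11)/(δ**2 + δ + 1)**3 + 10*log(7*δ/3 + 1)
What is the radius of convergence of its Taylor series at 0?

The radius of convergence is 3/7.

Denominator factor (δ**2 + δ + 1)^3: discriminant -3, complex-conjugate roots (-1/2) + ((1/2)*sqrt(3))*i and (-1/2) - ((1/2)*sqrt(3))*i; poles of order 3, moduli 1 and 1.
Branch term (10)*log(1 - δ/(-3/7)): its argument vanishes at δ = -3/7, a logarithmic branch point, modulus 3/7.
The radius of convergence is the smallest modulus among the singular points: 3/7.


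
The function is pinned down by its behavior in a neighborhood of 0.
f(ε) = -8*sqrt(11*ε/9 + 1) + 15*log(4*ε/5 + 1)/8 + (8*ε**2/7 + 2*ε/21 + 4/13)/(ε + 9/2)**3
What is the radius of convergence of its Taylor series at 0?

The radius of convergence is 9/11.

Denominator factor (ε + 9/2)^3: pole of order 3 at -9/2, modulus 9/2.
Branch term (-8)*sqrt(1 - ε/(-9/11)): its argument vanishes at ε = -9/11, a square-root branch point, modulus 9/11.
Branch term (15/8)*log(1 - ε/(-5/4)): its argument vanishes at ε = -5/4, a logarithmic branch point, modulus 5/4.
The radius of convergence is the smallest modulus among the singular points: 9/11.


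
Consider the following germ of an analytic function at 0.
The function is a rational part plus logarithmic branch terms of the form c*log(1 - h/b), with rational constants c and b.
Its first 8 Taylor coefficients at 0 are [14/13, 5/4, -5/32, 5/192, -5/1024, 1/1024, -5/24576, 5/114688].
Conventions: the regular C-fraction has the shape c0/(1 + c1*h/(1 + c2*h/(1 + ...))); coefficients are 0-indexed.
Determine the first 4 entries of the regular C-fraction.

The regular C-fraction coefficients are [14/13, -65/56, 9/7, 7/1728].

Taylor coefficients (read off): a_0 = 14/13, a_1 = 5/4, a_2 = -5/32, a_3 = 5/192.
c0 = a_0 = 14/13. Peel one level at a time: if S = 1 + c*h/S' with S'(0) = 1, then c is the h-coefficient of S and S' = c*h/(S - 1).
S_1 = c0/f = 1 + (-65/56)*h + (585/392)*h^2 + ...; c1 = -65/56.
S_2 = c1*h/(S_1 - 1) = 1 + (9/7)*h + (-1/192)*h^2 + ...; c2 = 9/7.
S_3 = c2*h/(S_2 - 1) = 1 + (7/1728)*h + ...; c3 = 7/1728.


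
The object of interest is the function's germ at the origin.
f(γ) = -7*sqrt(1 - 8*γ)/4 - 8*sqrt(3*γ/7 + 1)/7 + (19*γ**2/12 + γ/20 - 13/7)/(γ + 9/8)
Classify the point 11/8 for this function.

Denominator factors: γ + 9/8 = 5/2 at γ = 11/8 — none vanishes.
Branch term sqrt(1 - γ/(-7/3)): argument at 11/8 is 89/56, nonzero, so 11/8 is not its branch point (a point on a principal cut is still regular for the continued germ).
Branch term sqrt(1 - γ/(1/8)): argument at 11/8 is -10, nonzero, so 11/8 is not its branch point (a point on a principal cut is still regular for the continued germ).
So the germ continues analytically to 11/8.

The point is a regular point.


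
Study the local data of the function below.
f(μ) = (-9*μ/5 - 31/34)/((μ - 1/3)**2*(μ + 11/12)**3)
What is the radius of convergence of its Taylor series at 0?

Denominator factor (μ + 11/12)^3: pole of order 3 at -11/12, modulus 11/12.
Denominator factor (μ - 1/3)^2: pole of order 2 at 1/3, modulus 1/3.
The radius of convergence is the smallest modulus among the singular points: 1/3.

The radius of convergence is 1/3.


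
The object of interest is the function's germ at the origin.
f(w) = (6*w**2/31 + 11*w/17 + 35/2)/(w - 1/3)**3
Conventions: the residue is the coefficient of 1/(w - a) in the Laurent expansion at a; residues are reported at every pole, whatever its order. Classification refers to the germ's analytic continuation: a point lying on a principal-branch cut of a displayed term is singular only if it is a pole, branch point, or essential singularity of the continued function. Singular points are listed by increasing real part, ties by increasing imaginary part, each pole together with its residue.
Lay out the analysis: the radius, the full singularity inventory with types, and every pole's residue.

Denominator factor (w - 1/3)^3: pole of order 3 at 1/3, modulus 1/3.
The radius of convergence is the smallest modulus among the singular points: 1/3.
At the order-3 pole 1/3 set g(w) = (w - (1/3))^3*f(w) = 6*w**2/31 + 11*w/17 + 35/2.
Order-3 pole: residue = g''(a)/2; g''(1/3) = 12/31, so the residue is 6/31.

Radius of convergence at 0: 1/3.
At 1/3: a pole of order 3; residue 6/31.


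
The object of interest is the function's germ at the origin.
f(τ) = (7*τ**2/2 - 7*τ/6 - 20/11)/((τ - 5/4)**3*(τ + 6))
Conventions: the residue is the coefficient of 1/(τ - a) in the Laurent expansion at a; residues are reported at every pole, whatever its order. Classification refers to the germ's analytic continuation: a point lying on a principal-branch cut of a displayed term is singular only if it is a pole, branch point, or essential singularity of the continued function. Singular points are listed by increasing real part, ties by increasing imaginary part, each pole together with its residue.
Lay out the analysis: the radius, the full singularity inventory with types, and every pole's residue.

Denominator factor (τ - 5/4)^3: pole of order 3 at 5/4, modulus 5/4.
Denominator factor (τ + 6): pole of order 1 at -6, modulus 6.
The radius of convergence is the smallest modulus among the singular points: 5/4.
At the order-1 pole -6 set g(τ) = (τ - (-6))*f(τ) = (7*τ**2/2 - 7*τ/6 - 20/11)/(τ - 5/4)**3.
Simple pole: residue = g(a) at a = -6, which is -92352/268279.
At the order-3 pole 5/4 set g(τ) = (τ - (5/4))^3*f(τ) = (7*τ**2/2 - 7*τ/6 - 20/11)/(τ + 6).
Order-3 pole: residue = g''(a)/2; g''(5/4) = 184704/268279, so the residue is 92352/268279.
List the singular points by increasing real part (a conjugate pair: the negative imaginary part first).

Radius of convergence at 0: 5/4.
At -6: a pole of order 1; residue -92352/268279.
At 5/4: a pole of order 3; residue 92352/268279.


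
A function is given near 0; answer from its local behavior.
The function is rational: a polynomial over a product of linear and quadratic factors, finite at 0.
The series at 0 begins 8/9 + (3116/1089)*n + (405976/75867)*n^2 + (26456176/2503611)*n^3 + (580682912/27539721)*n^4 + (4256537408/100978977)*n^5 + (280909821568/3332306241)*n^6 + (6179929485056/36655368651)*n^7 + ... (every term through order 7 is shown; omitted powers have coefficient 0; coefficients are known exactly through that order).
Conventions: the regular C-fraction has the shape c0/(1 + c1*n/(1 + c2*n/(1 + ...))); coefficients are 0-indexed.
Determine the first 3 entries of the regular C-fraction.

Taylor coefficients (read off): a_0 = 8/9, a_1 = 3116/1089, a_2 = 405976/75867.
c0 = a_0 = 8/9. Peel one level at a time: if S = 1 + c*n/S' with S'(0) = 1, then c is the n-coefficient of S and S' = c*n/(S - 1).
S_1 = c0/f = 1 + (-779/242)*n + (4831375/1112716)*n^2 + ...; c1 = -779/242.
S_2 = c1*n/(S_1 - 1) = 1 + (4831375/3581842)*n + ...; c2 = 4831375/3581842.

The regular C-fraction coefficients are [8/9, -779/242, 4831375/3581842].


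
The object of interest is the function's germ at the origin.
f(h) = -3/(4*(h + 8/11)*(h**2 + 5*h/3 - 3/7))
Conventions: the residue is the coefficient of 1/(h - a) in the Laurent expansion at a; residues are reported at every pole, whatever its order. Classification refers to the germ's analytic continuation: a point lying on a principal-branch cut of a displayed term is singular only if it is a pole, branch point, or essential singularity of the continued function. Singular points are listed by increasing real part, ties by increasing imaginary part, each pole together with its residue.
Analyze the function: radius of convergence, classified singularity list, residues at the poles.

Radius of convergence at 0: -5/6 + (1/42)*sqrt(1981).
At -5/6 - (1/42)*sqrt(1981): a pole of order 1; residue -7623/22600 + (4851/6395800)*sqrt(1981).
At -8/11: a pole of order 1; residue 7623/11300.
At -5/6 + (1/42)*sqrt(1981): a pole of order 1; residue -7623/22600 - (4851/6395800)*sqrt(1981).

Denominator factor (h**2 + 5*h/3 - 3/7): discriminant 283/63, real irrational roots -5/6 + (1/42)*sqrt(1981) and -5/6 - (1/42)*sqrt(1981); poles of order 1, moduli -5/6 + (1/42)*sqrt(1981) and 5/6 + (1/42)*sqrt(1981).
Denominator factor (h + 8/11): pole of order 1 at -8/11, modulus 8/11.
The radius of convergence is the smallest modulus among the singular points: -5/6 + (1/42)*sqrt(1981).
The factor h**2 + 5*h/3 - 3/7 splits as (h - a)(h - a') with a = -5/6 - (1/42)*sqrt(1981), a' = -5/6 + (1/42)*sqrt(1981). At the order-1 pole a set g(h) = (h - a)*f(h) = [-3/(4*(h + 8/11))] / (h - a').
Simple pole: residue = g(a) at a = -5/6 - (1/42)*sqrt(1981), which is -7623/22600 + (4851/6395800)*sqrt(1981).
At the order-1 pole -8/11 set g(h) = (h - (-8/11))*f(h) = -3/(4*(h**2 + 5*h/3 - 3/7)).
Simple pole: residue = g(a) at a = -8/11, which is 7623/11300.
The factor h**2 + 5*h/3 - 3/7 splits as (h - a)(h - a') with a = -5/6 + (1/42)*sqrt(1981), a' = -5/6 - (1/42)*sqrt(1981). At the order-1 pole a set g(h) = (h - a)*f(h) = [-3/(4*(h + 8/11))] / (h - a').
Simple pole: residue = g(a) at a = -5/6 + (1/42)*sqrt(1981), which is -7623/22600 - (4851/6395800)*sqrt(1981).
List the singular points by increasing real part (a conjugate pair: the negative imaginary part first).


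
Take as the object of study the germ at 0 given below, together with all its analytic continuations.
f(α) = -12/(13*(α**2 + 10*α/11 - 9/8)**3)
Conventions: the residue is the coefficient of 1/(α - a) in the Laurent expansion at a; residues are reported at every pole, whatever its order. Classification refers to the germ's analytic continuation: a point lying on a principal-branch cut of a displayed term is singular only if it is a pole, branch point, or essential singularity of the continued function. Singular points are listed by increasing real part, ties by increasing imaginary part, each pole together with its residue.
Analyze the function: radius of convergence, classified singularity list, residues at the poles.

Radius of convergence at 0: -5/11 + (1/44)*sqrt(2578).
At -5/11 - (1/44)*sqrt(2578): a pole of order 3; residue (46382688/27842107397)*sqrt(2578).
At -5/11 + (1/44)*sqrt(2578): a pole of order 3; residue -(46382688/27842107397)*sqrt(2578).

Denominator factor (α**2 + 10*α/11 - 9/8)^3: discriminant 1289/242, real irrational roots -5/11 + (1/44)*sqrt(2578) and -5/11 - (1/44)*sqrt(2578); poles of order 3, moduli -5/11 + (1/44)*sqrt(2578) and 5/11 + (1/44)*sqrt(2578).
The radius of convergence is the smallest modulus among the singular points: -5/11 + (1/44)*sqrt(2578).
The factor α**2 + 10*α/11 - 9/8 splits as (α - a)(α - a') with a = -5/11 - (1/44)*sqrt(2578), a' = -5/11 + (1/44)*sqrt(2578). At the order-3 pole a set g(α) = (α - a)^3*f(α) = [-12/13] / (α - a')^3.
Order-3 pole: residue = g''(a)/2; g''(-5/11 - (1/44)*sqrt(2578)) = (92765376/27842107397)*sqrt(2578), so the residue is (46382688/27842107397)*sqrt(2578).
The factor α**2 + 10*α/11 - 9/8 splits as (α - a)(α - a') with a = -5/11 + (1/44)*sqrt(2578), a' = -5/11 - (1/44)*sqrt(2578). At the order-3 pole a set g(α) = (α - a)^3*f(α) = [-12/13] / (α - a')^3.
Order-3 pole: residue = g''(a)/2; g''(-5/11 + (1/44)*sqrt(2578)) = -(92765376/27842107397)*sqrt(2578), so the residue is -(46382688/27842107397)*sqrt(2578).
List the singular points by increasing real part (a conjugate pair: the negative imaginary part first).


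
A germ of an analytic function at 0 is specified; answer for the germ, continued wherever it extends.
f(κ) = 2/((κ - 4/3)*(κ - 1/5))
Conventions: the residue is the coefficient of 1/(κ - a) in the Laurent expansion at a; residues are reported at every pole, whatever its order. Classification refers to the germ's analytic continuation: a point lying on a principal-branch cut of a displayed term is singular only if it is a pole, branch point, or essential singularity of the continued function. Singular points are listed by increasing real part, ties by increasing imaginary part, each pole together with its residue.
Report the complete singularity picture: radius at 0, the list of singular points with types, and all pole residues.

Radius of convergence at 0: 1/5.
At 1/5: a pole of order 1; residue -30/17.
At 4/3: a pole of order 1; residue 30/17.

Denominator factor (κ - 1/5): pole of order 1 at 1/5, modulus 1/5.
Denominator factor (κ - 4/3): pole of order 1 at 4/3, modulus 4/3.
The radius of convergence is the smallest modulus among the singular points: 1/5.
At the order-1 pole 1/5 set g(κ) = (κ - (1/5))*f(κ) = 2/(κ - 4/3).
Simple pole: residue = g(a) at a = 1/5, which is -30/17.
At the order-1 pole 4/3 set g(κ) = (κ - (4/3))*f(κ) = 2/(κ - 1/5).
Simple pole: residue = g(a) at a = 4/3, which is 30/17.
List the singular points by increasing real part (a conjugate pair: the negative imaginary part first).


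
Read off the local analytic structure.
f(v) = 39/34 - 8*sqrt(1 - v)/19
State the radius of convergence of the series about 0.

The radius of convergence is 1.

Branch term (-8/19)*sqrt(1 - v/(1)): its argument vanishes at v = 1, a square-root branch point, modulus 1.
The radius of convergence is the smallest modulus among the singular points: 1.


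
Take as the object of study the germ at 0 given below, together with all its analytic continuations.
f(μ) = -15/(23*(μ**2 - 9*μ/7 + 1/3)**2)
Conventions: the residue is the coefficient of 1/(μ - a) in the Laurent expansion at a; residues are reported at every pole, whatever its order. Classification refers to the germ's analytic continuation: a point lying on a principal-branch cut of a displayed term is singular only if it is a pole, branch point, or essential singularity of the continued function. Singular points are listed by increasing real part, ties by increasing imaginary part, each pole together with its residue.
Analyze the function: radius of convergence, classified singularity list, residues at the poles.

Radius of convergence at 0: 9/14 - (1/42)*sqrt(141).
At 9/14 - (1/42)*sqrt(141): a pole of order 2; residue -(30870/50807)*sqrt(141).
At 9/14 + (1/42)*sqrt(141): a pole of order 2; residue (30870/50807)*sqrt(141).

Denominator factor (μ**2 - 9*μ/7 + 1/3)^2: discriminant 47/147, real irrational roots 9/14 + (1/42)*sqrt(141) and 9/14 - (1/42)*sqrt(141); poles of order 2, moduli 9/14 + (1/42)*sqrt(141) and 9/14 - (1/42)*sqrt(141).
The radius of convergence is the smallest modulus among the singular points: 9/14 - (1/42)*sqrt(141).
The factor μ**2 - 9*μ/7 + 1/3 splits as (μ - a)(μ - a') with a = 9/14 - (1/42)*sqrt(141), a' = 9/14 + (1/42)*sqrt(141). At the order-2 pole a set g(μ) = (μ - a)^2*f(μ) = [-15/23] / (μ - a')^2.
Order-2 pole: residue = g'(a); g'(9/14 - (1/42)*sqrt(141)) = -(30870/50807)*sqrt(141), so the residue is -(30870/50807)*sqrt(141).
The factor μ**2 - 9*μ/7 + 1/3 splits as (μ - a)(μ - a') with a = 9/14 + (1/42)*sqrt(141), a' = 9/14 - (1/42)*sqrt(141). At the order-2 pole a set g(μ) = (μ - a)^2*f(μ) = [-15/23] / (μ - a')^2.
Order-2 pole: residue = g'(a); g'(9/14 + (1/42)*sqrt(141)) = (30870/50807)*sqrt(141), so the residue is (30870/50807)*sqrt(141).
List the singular points by increasing real part (a conjugate pair: the negative imaginary part first).


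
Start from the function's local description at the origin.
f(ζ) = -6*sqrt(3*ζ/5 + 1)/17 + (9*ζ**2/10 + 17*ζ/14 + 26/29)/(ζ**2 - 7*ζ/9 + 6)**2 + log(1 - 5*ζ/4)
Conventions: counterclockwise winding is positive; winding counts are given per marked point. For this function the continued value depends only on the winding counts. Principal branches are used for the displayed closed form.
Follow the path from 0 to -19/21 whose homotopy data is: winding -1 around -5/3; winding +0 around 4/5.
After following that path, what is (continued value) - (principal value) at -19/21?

Continued minus principal equals (48/595)*sqrt(35).

The rational part is single-valued and drops out of the difference; each branch term changes only by its own monodromy.
(-6/17)*sqrt(1 - ζ/(-5/3)): winding -1 is odd, the square root flips sign, contributing -2*(-6/17)*sqrt(1 - (-19/21)/(-5/3)) = -2*(-6/17)*sqrt(16/35) = (48/595)*sqrt(35).
(1)*log(1 - ζ/(4/5)): winding 0 around 4/5, so this term returns to its principal value, contribution 0.
Summing the contributions at ζ = -19/21 gives (48/595)*sqrt(35).


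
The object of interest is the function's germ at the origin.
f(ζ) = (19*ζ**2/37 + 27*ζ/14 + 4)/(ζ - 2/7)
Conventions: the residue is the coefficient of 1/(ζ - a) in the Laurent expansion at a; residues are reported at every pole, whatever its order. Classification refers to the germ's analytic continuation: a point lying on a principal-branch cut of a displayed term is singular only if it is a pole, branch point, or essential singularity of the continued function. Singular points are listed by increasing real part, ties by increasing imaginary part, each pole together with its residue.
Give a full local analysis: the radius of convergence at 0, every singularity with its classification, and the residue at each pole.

Denominator factor (ζ - 2/7): pole of order 1 at 2/7, modulus 2/7.
The radius of convergence is the smallest modulus among the singular points: 2/7.
At the order-1 pole 2/7 set g(ζ) = (ζ - (2/7))*f(ζ) = 19*ζ**2/37 + 27*ζ/14 + 4.
Simple pole: residue = g(a) at a = 2/7, which is 8327/1813.

Radius of convergence at 0: 2/7.
At 2/7: a pole of order 1; residue 8327/1813.


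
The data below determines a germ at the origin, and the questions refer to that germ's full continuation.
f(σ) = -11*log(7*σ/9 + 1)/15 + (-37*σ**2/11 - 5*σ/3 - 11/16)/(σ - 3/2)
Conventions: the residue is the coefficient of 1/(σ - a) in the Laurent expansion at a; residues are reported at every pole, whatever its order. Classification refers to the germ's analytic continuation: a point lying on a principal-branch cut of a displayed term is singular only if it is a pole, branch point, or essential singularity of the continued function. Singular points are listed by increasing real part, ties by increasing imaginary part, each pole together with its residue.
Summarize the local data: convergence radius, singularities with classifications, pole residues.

Denominator factor (σ - 3/2): pole of order 1 at 3/2, modulus 3/2.
Branch term (-11/15)*log(1 - σ/(-9/7)): its argument vanishes at σ = -9/7, a logarithmic branch point, modulus 9/7.
The radius of convergence is the smallest modulus among the singular points: 9/7.
The branch term is analytic at 3/2 and contributes nothing to the residue; only the rational part matters.
At the order-1 pole 3/2 set g(σ) = (σ - (3/2))*(rational part) = -37*σ**2/11 - 5*σ/3 - 11/16.
Simple pole: residue = g(a) at a = 3/2, which is -1893/176.
List the singular points by increasing real part (a conjugate pair: the negative imaginary part first).

Radius of convergence at 0: 9/7.
At -9/7: a logarithmic branch point.
At 3/2: a pole of order 1; residue -1893/176.


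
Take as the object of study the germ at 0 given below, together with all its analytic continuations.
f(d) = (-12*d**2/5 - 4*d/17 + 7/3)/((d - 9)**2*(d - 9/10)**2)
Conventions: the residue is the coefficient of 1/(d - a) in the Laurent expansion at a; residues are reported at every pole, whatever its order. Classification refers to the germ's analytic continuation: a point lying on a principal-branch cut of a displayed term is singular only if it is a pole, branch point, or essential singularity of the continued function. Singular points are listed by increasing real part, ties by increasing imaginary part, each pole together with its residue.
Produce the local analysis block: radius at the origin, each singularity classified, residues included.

Radius of convergence at 0: 9/10.
At 9/10: a pole of order 2; residue -1863680/27103491.
At 9: a pole of order 2; residue 1863680/27103491.

Denominator factor (d - 9)^2: pole of order 2 at 9, modulus 9.
Denominator factor (d - 9/10)^2: pole of order 2 at 9/10, modulus 9/10.
The radius of convergence is the smallest modulus among the singular points: 9/10.
At the order-2 pole 9/10 set g(d) = (d - (9/10))^2*f(d) = (-12*d**2/5 - 4*d/17 + 7/3)/(d - 9)**2.
Order-2 pole: residue = g'(a); g'(9/10) = -1863680/27103491, so the residue is -1863680/27103491.
At the order-2 pole 9 set g(d) = (d - (9))^2*f(d) = (-12*d**2/5 - 4*d/17 + 7/3)/(d - 9/10)**2.
Order-2 pole: residue = g'(a); g'(9) = 1863680/27103491, so the residue is 1863680/27103491.
List the singular points by increasing real part (a conjugate pair: the negative imaginary part first).


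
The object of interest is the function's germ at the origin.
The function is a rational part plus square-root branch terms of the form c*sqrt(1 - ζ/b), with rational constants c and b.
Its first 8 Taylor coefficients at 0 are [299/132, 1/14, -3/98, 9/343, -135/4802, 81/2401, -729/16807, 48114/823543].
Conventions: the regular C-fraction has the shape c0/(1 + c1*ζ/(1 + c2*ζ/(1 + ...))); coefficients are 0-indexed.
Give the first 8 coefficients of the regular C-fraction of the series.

The regular C-fraction coefficients are [299/132, -66/2093, 963/2093, 299/749, 49/107, 963/2401, 1095/2401, 147/365].

Taylor coefficients (read off): a_0 = 299/132, a_1 = 1/14, a_2 = -3/98, a_3 = 9/343, a_4 = -135/4802, a_5 = 81/2401, a_6 = -729/16807, a_7 = 48114/823543.
c0 = a_0 = 299/132. Peel one level at a time: if S = 1 + c*ζ/S' with S'(0) = 1, then c is the ζ-coefficient of S and S' = c*ζ/(S - 1).
S_1 = c0/f = 1 + (-66/2093)*ζ + (63558/4380649)*ζ^2 + ...; c1 = -66/2093.
S_2 = c1*ζ/(S_1 - 1) = 1 + (963/2093)*ζ + (-9/49)*ζ^2 + ...; c2 = 963/2093.
S_3 = c2*ζ/(S_2 - 1) = 1 + (299/749)*ζ + (-2093/11449)*ζ^2 + ...; c3 = 299/749.
S_4 = c3*ζ/(S_3 - 1) = 1 + (49/107)*ζ + (-9/49)*ζ^2 + ...; c4 = 49/107.
S_5 = c4*ζ/(S_4 - 1) = 1 + (963/2401)*ζ + (-1054485/5764801)*ζ^2 + ...; c5 = 963/2401.
S_6 = c5*ζ/(S_5 - 1) = 1 + (1095/2401)*ζ + (-9/49)*ζ^2 + ...; c6 = 1095/2401.
S_7 = c6*ζ/(S_6 - 1) = 1 + (147/365)*ζ + ...; c7 = 147/365.


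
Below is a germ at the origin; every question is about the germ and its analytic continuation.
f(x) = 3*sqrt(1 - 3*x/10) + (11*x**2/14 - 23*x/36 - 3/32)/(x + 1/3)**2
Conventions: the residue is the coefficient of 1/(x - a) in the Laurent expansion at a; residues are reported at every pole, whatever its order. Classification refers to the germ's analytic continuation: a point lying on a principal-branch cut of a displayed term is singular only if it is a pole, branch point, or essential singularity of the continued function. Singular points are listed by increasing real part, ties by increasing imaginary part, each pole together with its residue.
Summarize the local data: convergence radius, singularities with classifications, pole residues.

Denominator factor (x + 1/3)^2: pole of order 2 at -1/3, modulus 1/3.
Branch term (3)*sqrt(1 - x/(10/3)): its argument vanishes at x = 10/3, a square-root branch point, modulus 10/3.
The radius of convergence is the smallest modulus among the singular points: 1/3.
The branch term is analytic at -1/3 and contributes nothing to the residue; only the rational part matters.
At the order-2 pole -1/3 set g(x) = (x - (-1/3))^2*(rational part) = 11*x**2/14 - 23*x/36 - 3/32.
Order-2 pole: residue = g'(a); g'(-1/3) = -293/252, so the residue is -293/252.
List the singular points by increasing real part (a conjugate pair: the negative imaginary part first).

Radius of convergence at 0: 1/3.
At -1/3: a pole of order 2; residue -293/252.
At 10/3: an algebraic (square-root) branch point.


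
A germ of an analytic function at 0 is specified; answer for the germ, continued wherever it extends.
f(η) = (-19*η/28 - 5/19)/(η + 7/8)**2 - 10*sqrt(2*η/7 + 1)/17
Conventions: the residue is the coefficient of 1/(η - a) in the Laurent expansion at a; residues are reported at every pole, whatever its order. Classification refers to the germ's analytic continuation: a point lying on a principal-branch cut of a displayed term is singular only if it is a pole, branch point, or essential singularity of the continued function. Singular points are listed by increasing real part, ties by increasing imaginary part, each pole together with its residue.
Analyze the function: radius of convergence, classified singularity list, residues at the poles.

Radius of convergence at 0: 7/8.
At -7/2: an algebraic (square-root) branch point.
At -7/8: a pole of order 2; residue -19/28.

Denominator factor (η + 7/8)^2: pole of order 2 at -7/8, modulus 7/8.
Branch term (-10/17)*sqrt(1 - η/(-7/2)): its argument vanishes at η = -7/2, a square-root branch point, modulus 7/2.
The radius of convergence is the smallest modulus among the singular points: 7/8.
The branch term is analytic at -7/8 and contributes nothing to the residue; only the rational part matters.
At the order-2 pole -7/8 set g(η) = (η - (-7/8))^2*(rational part) = -19*η/28 - 5/19.
Order-2 pole: residue = g'(a); g'(-7/8) = -19/28, so the residue is -19/28.
List the singular points by increasing real part (a conjugate pair: the negative imaginary part first).


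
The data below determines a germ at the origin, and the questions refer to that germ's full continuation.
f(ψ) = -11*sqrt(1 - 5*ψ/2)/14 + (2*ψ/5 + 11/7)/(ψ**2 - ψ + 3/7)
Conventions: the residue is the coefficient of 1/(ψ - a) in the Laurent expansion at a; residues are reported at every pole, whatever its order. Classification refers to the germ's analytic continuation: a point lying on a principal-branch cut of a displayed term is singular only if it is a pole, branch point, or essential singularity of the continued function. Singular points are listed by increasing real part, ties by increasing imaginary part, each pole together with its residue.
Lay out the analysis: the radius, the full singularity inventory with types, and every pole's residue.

Radius of convergence at 0: 2/5.
At 2/5: an algebraic (square-root) branch point.
At (1/2) - ((1/14)*sqrt(35))*i: a pole of order 1; residue (1/5) + ((62/175)*sqrt(35))*i.
At (1/2) + ((1/14)*sqrt(35))*i: a pole of order 1; residue (1/5) - ((62/175)*sqrt(35))*i.

Denominator factor (ψ**2 - ψ + 3/7): discriminant -5/7, complex-conjugate roots (1/2) + ((1/14)*sqrt(35))*i and (1/2) - ((1/14)*sqrt(35))*i; poles of order 1, moduli (1/7)*sqrt(21) and (1/7)*sqrt(21).
Branch term (-11/14)*sqrt(1 - ψ/(2/5)): its argument vanishes at ψ = 2/5, a square-root branch point, modulus 2/5.
The radius of convergence is the smallest modulus among the singular points: 2/5.
The branch term is analytic at (1/2) - ((1/14)*sqrt(35))*i and contributes nothing to the residue; only the rational part matters.
The factor ψ**2 - ψ + 3/7 splits as (ψ - a)(ψ - a') with a = (1/2) - ((1/14)*sqrt(35))*i, a' = (1/2) + ((1/14)*sqrt(35))*i. At the order-1 pole a set g(ψ) = (ψ - a)*(rational part) = [2*ψ/5 + 11/7] / (ψ - a').
Simple pole: residue = g(a) at a = (1/2) - ((1/14)*sqrt(35))*i, which is (1/5) + ((62/175)*sqrt(35))*i.
The branch term is analytic at (1/2) + ((1/14)*sqrt(35))*i and contributes nothing to the residue; only the rational part matters.
The factor ψ**2 - ψ + 3/7 splits as (ψ - a)(ψ - a') with a = (1/2) + ((1/14)*sqrt(35))*i, a' = (1/2) - ((1/14)*sqrt(35))*i. At the order-1 pole a set g(ψ) = (ψ - a)*(rational part) = [2*ψ/5 + 11/7] / (ψ - a').
Simple pole: residue = g(a) at a = (1/2) + ((1/14)*sqrt(35))*i, which is (1/5) - ((62/175)*sqrt(35))*i.
List the singular points by increasing real part (a conjugate pair: the negative imaginary part first).


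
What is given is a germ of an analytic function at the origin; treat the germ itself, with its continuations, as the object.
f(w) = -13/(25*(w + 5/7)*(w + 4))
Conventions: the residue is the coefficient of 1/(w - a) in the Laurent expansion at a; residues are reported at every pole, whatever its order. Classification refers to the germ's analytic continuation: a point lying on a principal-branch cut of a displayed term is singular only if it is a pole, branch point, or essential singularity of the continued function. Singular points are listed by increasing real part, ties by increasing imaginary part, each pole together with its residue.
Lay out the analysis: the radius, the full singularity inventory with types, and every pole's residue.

Radius of convergence at 0: 5/7.
At -4: a pole of order 1; residue 91/575.
At -5/7: a pole of order 1; residue -91/575.

Denominator factor (w + 4): pole of order 1 at -4, modulus 4.
Denominator factor (w + 5/7): pole of order 1 at -5/7, modulus 5/7.
The radius of convergence is the smallest modulus among the singular points: 5/7.
At the order-1 pole -4 set g(w) = (w - (-4))*f(w) = -13/(25*(w + 5/7)).
Simple pole: residue = g(a) at a = -4, which is 91/575.
At the order-1 pole -5/7 set g(w) = (w - (-5/7))*f(w) = -13/(25*(w + 4)).
Simple pole: residue = g(a) at a = -5/7, which is -91/575.
List the singular points by increasing real part (a conjugate pair: the negative imaginary part first).


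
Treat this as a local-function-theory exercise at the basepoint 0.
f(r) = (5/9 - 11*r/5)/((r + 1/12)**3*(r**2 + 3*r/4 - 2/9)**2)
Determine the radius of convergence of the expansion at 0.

The radius of convergence is 1/12.

Denominator factor (r + 1/12)^3: pole of order 3 at -1/12, modulus 1/12.
Denominator factor (r**2 + 3*r/4 - 2/9)^2: discriminant 209/144, real irrational roots -3/8 + (1/24)*sqrt(209) and -3/8 - (1/24)*sqrt(209); poles of order 2, moduli -3/8 + (1/24)*sqrt(209) and 3/8 + (1/24)*sqrt(209).
The radius of convergence is the smallest modulus among the singular points: 1/12.


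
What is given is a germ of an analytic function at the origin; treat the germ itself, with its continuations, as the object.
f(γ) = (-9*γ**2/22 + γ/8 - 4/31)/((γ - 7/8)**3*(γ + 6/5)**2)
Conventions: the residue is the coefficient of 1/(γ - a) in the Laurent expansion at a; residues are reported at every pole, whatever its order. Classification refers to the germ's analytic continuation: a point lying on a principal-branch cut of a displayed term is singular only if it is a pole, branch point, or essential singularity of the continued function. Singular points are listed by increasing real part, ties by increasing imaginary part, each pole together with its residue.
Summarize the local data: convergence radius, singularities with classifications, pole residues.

Radius of convergence at 0: 7/8.
At -6/5: a pole of order 2; residue 24420800/1471207951.
At 7/8: a pole of order 3; residue -24420800/1471207951.

Denominator factor (γ + 6/5)^2: pole of order 2 at -6/5, modulus 6/5.
Denominator factor (γ - 7/8)^3: pole of order 3 at 7/8, modulus 7/8.
The radius of convergence is the smallest modulus among the singular points: 7/8.
At the order-2 pole -6/5 set g(γ) = (γ - (-6/5))^2*f(γ) = (-9*γ**2/22 + γ/8 - 4/31)/(γ - 7/8)**3.
Order-2 pole: residue = g'(a); g'(-6/5) = 24420800/1471207951, so the residue is 24420800/1471207951.
At the order-3 pole 7/8 set g(γ) = (γ - (7/8))^3*f(γ) = (-9*γ**2/22 + γ/8 - 4/31)/(γ + 6/5)**2.
Order-3 pole: residue = g''(a)/2; g''(7/8) = -48841600/1471207951, so the residue is -24420800/1471207951.
List the singular points by increasing real part (a conjugate pair: the negative imaginary part first).


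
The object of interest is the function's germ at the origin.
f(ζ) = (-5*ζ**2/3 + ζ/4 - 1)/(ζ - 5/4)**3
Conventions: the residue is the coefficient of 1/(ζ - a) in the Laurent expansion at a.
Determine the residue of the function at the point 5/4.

The residue is -5/3.

At the order-3 pole 5/4 set g(ζ) = (ζ - (5/4))^3*f(ζ) = -5*ζ**2/3 + ζ/4 - 1.
Order-3 pole: residue = g''(a)/2; g''(5/4) = -10/3, so the residue is -5/3.
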